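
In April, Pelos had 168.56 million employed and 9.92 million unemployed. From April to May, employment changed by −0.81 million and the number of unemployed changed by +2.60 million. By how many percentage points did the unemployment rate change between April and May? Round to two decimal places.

The unemployment rate changed by +1.39 percentage points.

April: labor force = 168.56 + 9.92 = 178.48; u = 9.92/178.48 = 5.56%.
May: labor force = 167.75 + 12.52 = 180.27; u = 12.52/180.27 = 6.95%.
Change = 6.95% − 5.56% = +1.39 pp.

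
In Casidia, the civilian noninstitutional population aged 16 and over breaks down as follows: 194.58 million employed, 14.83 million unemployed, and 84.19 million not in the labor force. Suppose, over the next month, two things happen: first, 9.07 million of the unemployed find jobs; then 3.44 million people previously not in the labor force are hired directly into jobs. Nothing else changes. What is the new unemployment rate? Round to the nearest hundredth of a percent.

Initially, labor force = 194.58 + 14.83 = 209.41 million, so u = 14.83/209.41 = 7.08%.
After the first change, unemployed falls and employed rises by 9.07; labor force unchanged → E = 203.65, U = 5.76, labor force = 209.41 million.
After the second change, employed and labor force both rise by 3.44; unemployed unchanged → E = 207.09, U = 5.76, labor force = 212.85 million.
New unemployment rate = 5.76 / 212.85 = 2.71%.

New unemployment rate ≈ 2.71%.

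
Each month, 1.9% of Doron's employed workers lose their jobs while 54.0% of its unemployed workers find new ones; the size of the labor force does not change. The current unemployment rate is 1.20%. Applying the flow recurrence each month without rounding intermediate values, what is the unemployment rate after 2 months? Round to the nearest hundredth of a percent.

Unemployment rate after two months ≈ 2.97%.

With a fixed labor force, u_{t+1} = u_t + s·(1−u_t) − f·u_t = u_t·(1−s−f) + s.
Here 1−s−f = 0.441 and s = 0.019.
u_1 = 0.012000 × 0.441 + 0.019 = 0.024292.
u_2 = 0.024292 × 0.441 + 0.019 = 0.029713.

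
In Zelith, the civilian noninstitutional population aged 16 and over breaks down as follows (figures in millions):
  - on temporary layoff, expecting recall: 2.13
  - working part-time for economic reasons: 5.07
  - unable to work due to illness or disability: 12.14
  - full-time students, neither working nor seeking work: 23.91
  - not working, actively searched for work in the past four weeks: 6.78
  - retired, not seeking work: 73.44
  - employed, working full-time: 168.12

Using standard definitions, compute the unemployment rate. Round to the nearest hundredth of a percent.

Employed = 5.07 + 168.12 = 173.19 million (anyone who worked, including part-time for economic reasons, counts as employed).
Unemployed = 2.13 + 6.78 = 8.91 million (jobless and actively searching, or on temporary layoff).
Labor force = 173.19 + 8.91 = 182.10 million.
Unemployment rate = 8.91 / 182.10 = 4.89%.

Unemployment rate ≈ 4.89%.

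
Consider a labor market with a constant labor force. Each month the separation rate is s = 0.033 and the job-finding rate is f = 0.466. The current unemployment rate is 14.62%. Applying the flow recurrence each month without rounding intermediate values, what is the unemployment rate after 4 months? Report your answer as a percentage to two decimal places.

Unemployment rate after four months ≈ 7.12%.

With a fixed labor force, u_{t+1} = u_t + s·(1−u_t) − f·u_t = u_t·(1−s−f) + s.
Here 1−s−f = 0.501 and s = 0.033.
u_1 = 0.146200 × 0.501 + 0.033 = 0.106246.
u_2 = 0.106246 × 0.501 + 0.033 = 0.086229.
u_3 = 0.086229 × 0.501 + 0.033 = 0.076201.
u_4 = 0.076201 × 0.501 + 0.033 = 0.071177.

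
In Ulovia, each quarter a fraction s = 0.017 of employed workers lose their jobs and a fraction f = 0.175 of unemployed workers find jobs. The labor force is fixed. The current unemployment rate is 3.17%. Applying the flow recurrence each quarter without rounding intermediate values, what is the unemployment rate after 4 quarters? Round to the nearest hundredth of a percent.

With a fixed labor force, u_{t+1} = u_t + s·(1−u_t) − f·u_t = u_t·(1−s−f) + s.
Here 1−s−f = 0.808 and s = 0.017.
u_1 = 0.031700 × 0.808 + 0.017 = 0.042614.
u_2 = 0.042614 × 0.808 + 0.017 = 0.051432.
u_3 = 0.051432 × 0.808 + 0.017 = 0.058557.
u_4 = 0.058557 × 0.808 + 0.017 = 0.064314.

Unemployment rate after four quarters ≈ 6.43%.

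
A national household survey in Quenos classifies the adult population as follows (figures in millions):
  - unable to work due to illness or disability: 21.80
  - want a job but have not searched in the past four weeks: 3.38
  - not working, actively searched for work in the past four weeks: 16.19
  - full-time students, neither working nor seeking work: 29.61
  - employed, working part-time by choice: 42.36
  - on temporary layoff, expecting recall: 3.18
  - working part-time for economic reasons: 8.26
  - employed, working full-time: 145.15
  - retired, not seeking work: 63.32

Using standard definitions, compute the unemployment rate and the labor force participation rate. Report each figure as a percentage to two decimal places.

Employed = 42.36 + 8.26 + 145.15 = 195.77 million (anyone who worked, including part-time for economic reasons, counts as employed).
Unemployed = 16.19 + 3.18 = 19.37 million (jobless and actively searching, or on temporary layoff).
Labor force = 195.77 + 19.37 = 215.14 million.
Not in labor force = 21.80 + 3.38 + 29.61 + 63.32 = 118.11 million (those not working and not actively searching are outside the labor force — including those who want a job but have given up searching).
Civilian working-age population = 215.14 + 118.11 = 333.25 million.
Unemployment rate = 19.37 / 215.14 = 9.00%.
Labor force participation rate = 215.14 / 333.25 = 64.56%.

Unemployment rate ≈ 9.00%; labor force participation rate ≈ 64.56%.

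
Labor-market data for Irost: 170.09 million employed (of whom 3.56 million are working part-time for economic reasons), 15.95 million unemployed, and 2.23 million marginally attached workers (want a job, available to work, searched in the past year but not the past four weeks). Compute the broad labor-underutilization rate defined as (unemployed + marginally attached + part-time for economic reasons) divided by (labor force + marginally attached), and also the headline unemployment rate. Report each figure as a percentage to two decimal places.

Labor force = 170.09 + 15.95 = 186.04 million.
Numerator = 15.95 + 2.23 + 3.56 = 21.74 million.
Denominator = 186.04 + 2.23 = 188.27 million.
Broad rate = 21.74 / 188.27 = 11.55%.
Headline unemployment rate = 15.95 / 186.04 = 8.57%.

Broad underutilization rate ≈ 11.55%; headline unemployment rate ≈ 8.57%.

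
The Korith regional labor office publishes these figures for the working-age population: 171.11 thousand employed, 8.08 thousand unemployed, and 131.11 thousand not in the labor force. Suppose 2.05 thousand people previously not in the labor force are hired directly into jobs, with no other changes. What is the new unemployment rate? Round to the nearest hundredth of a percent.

Initially, labor force = 171.11 + 8.08 = 179.19 thousand, so u = 8.08/179.19 = 4.51%.
After the change, employed and labor force both rise by 2.05; unemployed unchanged → E = 173.16, U = 8.08, labor force = 181.24 thousand.
New unemployment rate = 8.08 / 181.24 = 4.46%.

New unemployment rate ≈ 4.46%.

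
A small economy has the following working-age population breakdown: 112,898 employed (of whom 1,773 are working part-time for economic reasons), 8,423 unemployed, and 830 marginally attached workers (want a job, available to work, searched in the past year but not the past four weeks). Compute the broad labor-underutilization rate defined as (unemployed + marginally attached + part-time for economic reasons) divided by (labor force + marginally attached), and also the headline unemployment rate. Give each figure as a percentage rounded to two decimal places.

Broad underutilization rate ≈ 9.03%; headline unemployment rate ≈ 6.94%.

Labor force = 112,898 + 8,423 = 121,321.
Numerator = 8,423 + 830 + 1,773 = 11,026.
Denominator = 121,321 + 830 = 122,151.
Broad rate = 11,026 / 122,151 = 9.03%.
Headline unemployment rate = 8,423 / 121,321 = 6.94%.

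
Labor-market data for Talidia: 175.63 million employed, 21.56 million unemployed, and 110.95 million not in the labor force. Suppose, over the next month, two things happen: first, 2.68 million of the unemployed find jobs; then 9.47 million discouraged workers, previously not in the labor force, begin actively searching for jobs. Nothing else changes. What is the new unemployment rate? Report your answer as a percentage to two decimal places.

New unemployment rate ≈ 13.72%.

Initially, labor force = 175.63 + 21.56 = 197.19 million, so u = 21.56/197.19 = 10.93%.
After the first change, unemployed falls and employed rises by 2.68; labor force unchanged → E = 178.31, U = 18.88, labor force = 197.19 million.
After the second change, unemployed and labor force both rise by 9.47 → E = 178.31, U = 28.35, labor force = 206.66 million.
New unemployment rate = 28.35 / 206.66 = 13.72%.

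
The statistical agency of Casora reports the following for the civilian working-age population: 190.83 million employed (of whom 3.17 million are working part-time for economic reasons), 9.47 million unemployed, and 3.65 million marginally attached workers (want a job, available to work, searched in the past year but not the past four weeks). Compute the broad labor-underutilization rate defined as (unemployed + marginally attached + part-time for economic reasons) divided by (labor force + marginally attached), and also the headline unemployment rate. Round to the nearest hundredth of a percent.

Labor force = 190.83 + 9.47 = 200.30 million.
Numerator = 9.47 + 3.65 + 3.17 = 16.29 million.
Denominator = 200.30 + 3.65 = 203.95 million.
Broad rate = 16.29 / 203.95 = 7.99%.
Headline unemployment rate = 9.47 / 200.30 = 4.73%.

Broad underutilization rate ≈ 7.99%; headline unemployment rate ≈ 4.73%.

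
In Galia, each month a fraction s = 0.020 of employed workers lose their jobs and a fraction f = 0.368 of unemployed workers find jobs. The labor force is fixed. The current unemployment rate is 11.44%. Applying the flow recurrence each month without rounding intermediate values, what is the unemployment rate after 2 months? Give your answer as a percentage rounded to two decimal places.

Unemployment rate after two months ≈ 7.51%.

With a fixed labor force, u_{t+1} = u_t + s·(1−u_t) − f·u_t = u_t·(1−s−f) + s.
Here 1−s−f = 0.612 and s = 0.020.
u_1 = 0.114400 × 0.612 + 0.020 = 0.090013.
u_2 = 0.090013 × 0.612 + 0.020 = 0.075088.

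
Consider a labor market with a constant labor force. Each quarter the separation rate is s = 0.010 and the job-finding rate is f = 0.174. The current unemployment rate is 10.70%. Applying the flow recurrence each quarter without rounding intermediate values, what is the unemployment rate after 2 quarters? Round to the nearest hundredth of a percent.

Unemployment rate after two quarters ≈ 8.94%.

With a fixed labor force, u_{t+1} = u_t + s·(1−u_t) − f·u_t = u_t·(1−s−f) + s.
Here 1−s−f = 0.816 and s = 0.010.
u_1 = 0.107000 × 0.816 + 0.010 = 0.097312.
u_2 = 0.097312 × 0.816 + 0.010 = 0.089407.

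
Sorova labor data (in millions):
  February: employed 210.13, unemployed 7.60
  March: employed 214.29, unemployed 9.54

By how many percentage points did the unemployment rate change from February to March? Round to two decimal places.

February: labor force = 210.13 + 7.60 = 217.73; u = 7.60/217.73 = 3.49%.
March: labor force = 214.29 + 9.54 = 223.83; u = 9.54/223.83 = 4.26%.
Change = 4.26% − 3.49% = +0.77 pp.

The unemployment rate changed by +0.77 percentage points.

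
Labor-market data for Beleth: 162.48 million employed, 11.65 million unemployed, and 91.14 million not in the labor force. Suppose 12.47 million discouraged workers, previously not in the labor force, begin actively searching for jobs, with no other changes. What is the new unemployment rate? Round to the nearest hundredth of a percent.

New unemployment rate ≈ 12.93%.

Initially, labor force = 162.48 + 11.65 = 174.13 million, so u = 11.65/174.13 = 6.69%.
After the change, unemployed and labor force both rise by 12.47 → E = 162.48, U = 24.12, labor force = 186.60 million.
New unemployment rate = 24.12 / 186.60 = 12.93%.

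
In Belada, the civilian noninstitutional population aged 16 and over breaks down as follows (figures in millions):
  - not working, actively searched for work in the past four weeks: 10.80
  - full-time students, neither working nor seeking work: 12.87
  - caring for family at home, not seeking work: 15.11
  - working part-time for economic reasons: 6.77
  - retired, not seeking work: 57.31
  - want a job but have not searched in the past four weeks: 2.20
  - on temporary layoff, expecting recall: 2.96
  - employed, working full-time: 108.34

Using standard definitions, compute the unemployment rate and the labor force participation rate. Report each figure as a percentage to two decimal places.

Employed = 6.77 + 108.34 = 115.11 million (anyone who worked, including part-time for economic reasons, counts as employed).
Unemployed = 10.80 + 2.96 = 13.76 million (jobless and actively searching, or on temporary layoff).
Labor force = 115.11 + 13.76 = 128.87 million.
Not in labor force = 12.87 + 15.11 + 57.31 + 2.20 = 87.49 million (those not working and not actively searching are outside the labor force — including those who want a job but have given up searching).
Civilian working-age population = 128.87 + 87.49 = 216.36 million.
Unemployment rate = 13.76 / 128.87 = 10.68%.
Labor force participation rate = 128.87 / 216.36 = 59.56%.

Unemployment rate ≈ 10.68%; labor force participation rate ≈ 59.56%.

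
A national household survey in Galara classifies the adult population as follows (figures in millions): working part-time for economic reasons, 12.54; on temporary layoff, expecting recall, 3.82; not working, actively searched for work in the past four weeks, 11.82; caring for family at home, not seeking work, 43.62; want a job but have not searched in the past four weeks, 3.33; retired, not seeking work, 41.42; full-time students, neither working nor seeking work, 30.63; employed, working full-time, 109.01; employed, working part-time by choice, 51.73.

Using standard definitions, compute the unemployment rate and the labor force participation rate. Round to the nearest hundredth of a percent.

Unemployment rate ≈ 8.28%; labor force participation rate ≈ 61.35%.

Employed = 12.54 + 109.01 + 51.73 = 173.28 million (anyone who worked, including part-time for economic reasons, counts as employed).
Unemployed = 3.82 + 11.82 = 15.64 million (jobless and actively searching, or on temporary layoff).
Labor force = 173.28 + 15.64 = 188.92 million.
Not in labor force = 43.62 + 3.33 + 41.42 + 30.63 = 119.00 million (those not working and not actively searching are outside the labor force — including those who want a job but have given up searching).
Civilian working-age population = 188.92 + 119.00 = 307.92 million.
Unemployment rate = 15.64 / 188.92 = 8.28%.
Labor force participation rate = 188.92 / 307.92 = 61.35%.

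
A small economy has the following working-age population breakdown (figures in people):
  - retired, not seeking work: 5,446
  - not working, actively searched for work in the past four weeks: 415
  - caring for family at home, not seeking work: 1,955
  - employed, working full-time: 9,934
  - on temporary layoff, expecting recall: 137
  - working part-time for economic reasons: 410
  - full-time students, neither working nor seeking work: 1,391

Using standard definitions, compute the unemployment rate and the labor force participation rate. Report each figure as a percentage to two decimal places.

Unemployment rate ≈ 5.07%; labor force participation rate ≈ 55.34%.

Employed = 9,934 + 410 = 10,344 (anyone who worked, including part-time for economic reasons, counts as employed).
Unemployed = 415 + 137 = 552 (jobless and actively searching, or on temporary layoff).
Labor force = 10,344 + 552 = 10,896.
Not in labor force = 5,446 + 1,955 + 1,391 = 8,792 (those not working and not actively searching are outside the labor force).
Civilian working-age population = 10,896 + 8,792 = 19,688.
Unemployment rate = 552 / 10,896 = 5.07%.
Labor force participation rate = 10,896 / 19,688 = 55.34%.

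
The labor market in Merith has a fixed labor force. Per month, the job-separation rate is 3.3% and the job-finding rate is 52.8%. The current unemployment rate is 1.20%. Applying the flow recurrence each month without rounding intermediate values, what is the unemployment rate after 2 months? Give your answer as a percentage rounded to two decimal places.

With a fixed labor force, u_{t+1} = u_t + s·(1−u_t) − f·u_t = u_t·(1−s−f) + s.
Here 1−s−f = 0.439 and s = 0.033.
u_1 = 0.012000 × 0.439 + 0.033 = 0.038268.
u_2 = 0.038268 × 0.439 + 0.033 = 0.049800.

Unemployment rate after two months ≈ 4.98%.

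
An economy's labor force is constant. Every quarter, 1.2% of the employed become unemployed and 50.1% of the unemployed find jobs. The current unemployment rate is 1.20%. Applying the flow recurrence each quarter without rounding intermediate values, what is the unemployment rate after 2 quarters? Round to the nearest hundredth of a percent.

With a fixed labor force, u_{t+1} = u_t + s·(1−u_t) − f·u_t = u_t·(1−s−f) + s.
Here 1−s−f = 0.487 and s = 0.012.
u_1 = 0.012000 × 0.487 + 0.012 = 0.017844.
u_2 = 0.017844 × 0.487 + 0.012 = 0.020690.

Unemployment rate after two quarters ≈ 2.07%.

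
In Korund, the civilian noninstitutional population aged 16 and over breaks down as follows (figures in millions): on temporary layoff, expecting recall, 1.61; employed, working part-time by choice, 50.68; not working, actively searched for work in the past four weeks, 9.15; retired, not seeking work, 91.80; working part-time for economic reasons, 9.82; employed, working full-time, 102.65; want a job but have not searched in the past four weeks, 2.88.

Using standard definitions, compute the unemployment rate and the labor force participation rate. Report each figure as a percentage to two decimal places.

Unemployment rate ≈ 6.19%; labor force participation rate ≈ 64.75%.

Employed = 50.68 + 9.82 + 102.65 = 163.15 million (anyone who worked, including part-time for economic reasons, counts as employed).
Unemployed = 1.61 + 9.15 = 10.76 million (jobless and actively searching, or on temporary layoff).
Labor force = 163.15 + 10.76 = 173.91 million.
Not in labor force = 91.80 + 2.88 = 94.68 million (those not working and not actively searching are outside the labor force — including those who want a job but have given up searching).
Civilian working-age population = 173.91 + 94.68 = 268.59 million.
Unemployment rate = 10.76 / 173.91 = 6.19%.
Labor force participation rate = 173.91 / 268.59 = 64.75%.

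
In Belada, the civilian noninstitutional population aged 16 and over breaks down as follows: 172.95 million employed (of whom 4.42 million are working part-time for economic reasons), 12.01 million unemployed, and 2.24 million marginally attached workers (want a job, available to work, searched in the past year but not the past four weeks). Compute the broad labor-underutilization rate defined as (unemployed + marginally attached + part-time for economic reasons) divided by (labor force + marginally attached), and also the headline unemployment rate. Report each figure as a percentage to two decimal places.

Labor force = 172.95 + 12.01 = 184.96 million.
Numerator = 12.01 + 2.24 + 4.42 = 18.67 million.
Denominator = 184.96 + 2.24 = 187.20 million.
Broad rate = 18.67 / 187.20 = 9.97%.
Headline unemployment rate = 12.01 / 184.96 = 6.49%.

Broad underutilization rate ≈ 9.97%; headline unemployment rate ≈ 6.49%.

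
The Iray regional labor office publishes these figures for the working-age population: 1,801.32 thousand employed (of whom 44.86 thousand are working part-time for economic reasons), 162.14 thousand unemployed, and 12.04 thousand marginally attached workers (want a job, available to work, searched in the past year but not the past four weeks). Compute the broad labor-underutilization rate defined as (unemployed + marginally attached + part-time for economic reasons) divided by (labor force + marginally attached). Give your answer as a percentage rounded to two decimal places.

Labor force = 1,801.32 + 162.14 = 1,963.46 thousand.
Numerator = 162.14 + 12.04 + 44.86 = 219.04 thousand.
Denominator = 1,963.46 + 12.04 = 1,975.50 thousand.
Broad rate = 219.04 / 1,975.50 = 11.09%.

Broad underutilization rate ≈ 11.09%.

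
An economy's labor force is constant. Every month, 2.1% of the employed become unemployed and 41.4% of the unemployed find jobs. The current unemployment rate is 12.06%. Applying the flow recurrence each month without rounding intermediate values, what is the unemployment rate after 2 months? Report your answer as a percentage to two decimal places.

Unemployment rate after two months ≈ 7.14%.

With a fixed labor force, u_{t+1} = u_t + s·(1−u_t) − f·u_t = u_t·(1−s−f) + s.
Here 1−s−f = 0.565 and s = 0.021.
u_1 = 0.120600 × 0.565 + 0.021 = 0.089139.
u_2 = 0.089139 × 0.565 + 0.021 = 0.071364.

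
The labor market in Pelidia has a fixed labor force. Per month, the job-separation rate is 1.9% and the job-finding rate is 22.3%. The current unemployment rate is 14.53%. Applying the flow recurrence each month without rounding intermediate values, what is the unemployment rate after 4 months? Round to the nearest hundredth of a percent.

With a fixed labor force, u_{t+1} = u_t + s·(1−u_t) − f·u_t = u_t·(1−s−f) + s.
Here 1−s−f = 0.758 and s = 0.019.
u_1 = 0.145300 × 0.758 + 0.019 = 0.129137.
u_2 = 0.129137 × 0.758 + 0.019 = 0.116886.
u_3 = 0.116886 × 0.758 + 0.019 = 0.107600.
u_4 = 0.107600 × 0.758 + 0.019 = 0.100561.

Unemployment rate after four months ≈ 10.06%.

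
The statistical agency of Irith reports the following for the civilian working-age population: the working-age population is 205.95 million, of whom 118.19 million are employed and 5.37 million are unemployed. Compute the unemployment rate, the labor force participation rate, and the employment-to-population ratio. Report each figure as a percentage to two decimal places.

Unemployment rate ≈ 4.35%; labor force participation rate ≈ 60.00%; employment-population ratio ≈ 57.39%.

Labor force = employed + unemployed = 118.19 + 5.37 = 123.56 million.
Unemployment rate = 5.37 / 123.56 = 4.35%.
Labor force participation rate = 123.56 / 205.95 = 60.00%.
Employment-population ratio = 118.19 / 205.95 = 57.39%.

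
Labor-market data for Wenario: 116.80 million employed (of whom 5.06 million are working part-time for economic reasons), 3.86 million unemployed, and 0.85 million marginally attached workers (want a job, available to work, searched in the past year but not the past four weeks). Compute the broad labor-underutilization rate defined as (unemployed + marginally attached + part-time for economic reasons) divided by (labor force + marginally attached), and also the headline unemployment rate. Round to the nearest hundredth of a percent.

Labor force = 116.80 + 3.86 = 120.66 million.
Numerator = 3.86 + 0.85 + 5.06 = 9.77 million.
Denominator = 120.66 + 0.85 = 121.51 million.
Broad rate = 9.77 / 121.51 = 8.04%.
Headline unemployment rate = 3.86 / 120.66 = 3.20%.

Broad underutilization rate ≈ 8.04%; headline unemployment rate ≈ 3.20%.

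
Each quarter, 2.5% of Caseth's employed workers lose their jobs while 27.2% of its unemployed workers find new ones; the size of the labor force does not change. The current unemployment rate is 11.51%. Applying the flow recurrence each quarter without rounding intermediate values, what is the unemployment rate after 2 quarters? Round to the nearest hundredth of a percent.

With a fixed labor force, u_{t+1} = u_t + s·(1−u_t) − f·u_t = u_t·(1−s−f) + s.
Here 1−s−f = 0.703 and s = 0.025.
u_1 = 0.115100 × 0.703 + 0.025 = 0.105915.
u_2 = 0.105915 × 0.703 + 0.025 = 0.099458.

Unemployment rate after two quarters ≈ 9.95%.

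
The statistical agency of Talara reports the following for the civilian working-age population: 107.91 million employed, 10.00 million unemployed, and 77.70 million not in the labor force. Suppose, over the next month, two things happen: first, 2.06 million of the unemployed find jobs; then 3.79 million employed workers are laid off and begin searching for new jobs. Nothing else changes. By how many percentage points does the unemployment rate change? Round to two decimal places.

The unemployment rate changes by +1.47 percentage points.

Initially, labor force = 107.91 + 10.00 = 117.91 million, so u = 10.00/117.91 = 8.48%.
After the first change, unemployed falls and employed rises by 2.06; labor force unchanged → E = 109.97, U = 7.94, labor force = 117.91 million.
After the second change, employed falls and unemployed rises by 3.79; labor force unchanged → E = 106.18, U = 11.73, labor force = 117.91 million.
New unemployment rate = 11.73 / 117.91 = 9.95%.
Change = 9.95% − 8.48% = +1.47 percentage points.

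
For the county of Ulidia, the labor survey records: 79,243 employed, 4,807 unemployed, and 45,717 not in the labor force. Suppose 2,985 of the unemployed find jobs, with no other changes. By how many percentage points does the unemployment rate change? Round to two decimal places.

The unemployment rate changes by −3.55 percentage points.

Initially, labor force = 79,243 + 4,807 = 84,050, so u = 4,807/84,050 = 5.72%.
After the change, unemployed falls and employed rises by 2,985; labor force unchanged → E = 82,228, U = 1,822, labor force = 84,050.
New unemployment rate = 1,822 / 84,050 = 2.17%.
Change = 2.17% − 5.72% = −3.55 percentage points.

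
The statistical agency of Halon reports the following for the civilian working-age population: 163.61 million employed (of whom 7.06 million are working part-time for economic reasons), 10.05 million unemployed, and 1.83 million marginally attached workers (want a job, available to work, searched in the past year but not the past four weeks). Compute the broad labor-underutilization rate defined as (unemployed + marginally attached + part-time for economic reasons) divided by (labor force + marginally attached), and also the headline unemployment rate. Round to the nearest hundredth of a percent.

Labor force = 163.61 + 10.05 = 173.66 million.
Numerator = 10.05 + 1.83 + 7.06 = 18.94 million.
Denominator = 173.66 + 1.83 = 175.49 million.
Broad rate = 18.94 / 175.49 = 10.79%.
Headline unemployment rate = 10.05 / 173.66 = 5.79%.

Broad underutilization rate ≈ 10.79%; headline unemployment rate ≈ 5.79%.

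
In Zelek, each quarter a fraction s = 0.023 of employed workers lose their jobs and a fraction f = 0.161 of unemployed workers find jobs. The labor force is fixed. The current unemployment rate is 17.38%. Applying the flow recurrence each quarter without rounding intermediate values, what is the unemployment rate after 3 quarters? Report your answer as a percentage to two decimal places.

With a fixed labor force, u_{t+1} = u_t + s·(1−u_t) − f·u_t = u_t·(1−s−f) + s.
Here 1−s−f = 0.816 and s = 0.023.
u_1 = 0.173800 × 0.816 + 0.023 = 0.164821.
u_2 = 0.164821 × 0.816 + 0.023 = 0.157494.
u_3 = 0.157494 × 0.816 + 0.023 = 0.151515.

Unemployment rate after three quarters ≈ 15.15%.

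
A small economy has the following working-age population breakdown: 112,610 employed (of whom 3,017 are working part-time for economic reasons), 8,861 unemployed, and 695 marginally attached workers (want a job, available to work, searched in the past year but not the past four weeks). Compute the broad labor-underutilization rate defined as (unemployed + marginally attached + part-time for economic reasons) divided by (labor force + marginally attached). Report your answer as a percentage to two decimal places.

Broad underutilization rate ≈ 10.29%.

Labor force = 112,610 + 8,861 = 121,471.
Numerator = 8,861 + 695 + 3,017 = 12,573.
Denominator = 121,471 + 695 = 122,166.
Broad rate = 12,573 / 122,166 = 10.29%.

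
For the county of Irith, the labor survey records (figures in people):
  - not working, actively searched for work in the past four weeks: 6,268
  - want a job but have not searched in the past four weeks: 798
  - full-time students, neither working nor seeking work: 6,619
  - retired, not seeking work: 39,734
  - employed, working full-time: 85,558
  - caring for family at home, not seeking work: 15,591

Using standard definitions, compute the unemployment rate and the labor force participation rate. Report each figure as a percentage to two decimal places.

Employed = 85,558.
Unemployed = 6,268.
Labor force = 85,558 + 6,268 = 91,826.
Not in labor force = 798 + 6,619 + 39,734 + 15,591 = 62,742 (those not working and not actively searching are outside the labor force — including those who want a job but have given up searching).
Civilian working-age population = 91,826 + 62,742 = 154,568.
Unemployment rate = 6,268 / 91,826 = 6.83%.
Labor force participation rate = 91,826 / 154,568 = 59.41%.

Unemployment rate ≈ 6.83%; labor force participation rate ≈ 59.41%.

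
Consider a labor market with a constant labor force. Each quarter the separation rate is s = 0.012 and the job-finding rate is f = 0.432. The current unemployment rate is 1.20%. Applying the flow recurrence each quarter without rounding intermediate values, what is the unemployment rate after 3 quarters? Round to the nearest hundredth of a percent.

Unemployment rate after three quarters ≈ 2.44%.

With a fixed labor force, u_{t+1} = u_t + s·(1−u_t) − f·u_t = u_t·(1−s−f) + s.
Here 1−s−f = 0.556 and s = 0.012.
u_1 = 0.012000 × 0.556 + 0.012 = 0.018672.
u_2 = 0.018672 × 0.556 + 0.012 = 0.022382.
u_3 = 0.022382 × 0.556 + 0.012 = 0.024444.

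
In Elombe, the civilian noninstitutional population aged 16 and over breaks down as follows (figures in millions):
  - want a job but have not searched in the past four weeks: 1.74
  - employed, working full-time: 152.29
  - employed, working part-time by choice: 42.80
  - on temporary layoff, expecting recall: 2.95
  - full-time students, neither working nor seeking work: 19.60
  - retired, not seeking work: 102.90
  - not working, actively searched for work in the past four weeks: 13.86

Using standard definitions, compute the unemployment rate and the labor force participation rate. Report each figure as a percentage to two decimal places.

Employed = 152.29 + 42.80 = 195.09 million.
Unemployed = 2.95 + 13.86 = 16.81 million (jobless and actively searching, or on temporary layoff).
Labor force = 195.09 + 16.81 = 211.90 million.
Not in labor force = 1.74 + 19.60 + 102.90 = 124.24 million (those not working and not actively searching are outside the labor force — including those who want a job but have given up searching).
Civilian working-age population = 211.90 + 124.24 = 336.14 million.
Unemployment rate = 16.81 / 211.90 = 7.93%.
Labor force participation rate = 211.90 / 336.14 = 63.04%.

Unemployment rate ≈ 7.93%; labor force participation rate ≈ 63.04%.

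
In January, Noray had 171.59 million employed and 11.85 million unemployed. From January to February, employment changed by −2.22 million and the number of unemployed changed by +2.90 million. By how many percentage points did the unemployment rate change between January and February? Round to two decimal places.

The unemployment rate changed by +1.55 percentage points.

January: labor force = 171.59 + 11.85 = 183.44; u = 11.85/183.44 = 6.46%.
February: labor force = 169.37 + 14.75 = 184.12; u = 14.75/184.12 = 8.01%.
Change = 8.01% − 6.46% = +1.55 pp.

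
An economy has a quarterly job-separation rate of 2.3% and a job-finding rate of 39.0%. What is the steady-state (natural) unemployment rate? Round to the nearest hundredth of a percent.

Steady-state unemployment rate ≈ 5.57%.

At steady state the flows balance: s·E = f·U, so U/(E+U) = s/(s+f).
u* = 2.3 / (2.3 + 39.0) = 2.3 / 41.30 = 5.57%.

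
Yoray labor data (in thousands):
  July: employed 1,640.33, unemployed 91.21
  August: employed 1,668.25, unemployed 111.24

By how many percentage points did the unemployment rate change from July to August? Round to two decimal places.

July: labor force = 1,640.33 + 91.21 = 1,731.54; u = 91.21/1,731.54 = 5.27%.
August: labor force = 1,668.25 + 111.24 = 1,779.49; u = 111.24/1,779.49 = 6.25%.
Change = 6.25% − 5.27% = +0.98 pp.

The unemployment rate changed by +0.98 percentage points.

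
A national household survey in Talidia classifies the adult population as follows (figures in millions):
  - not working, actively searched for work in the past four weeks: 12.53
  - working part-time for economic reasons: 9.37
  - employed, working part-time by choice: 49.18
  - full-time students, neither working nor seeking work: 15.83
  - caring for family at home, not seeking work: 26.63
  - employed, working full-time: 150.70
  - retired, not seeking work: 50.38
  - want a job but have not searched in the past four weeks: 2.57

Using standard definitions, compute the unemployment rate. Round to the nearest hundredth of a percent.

Unemployment rate ≈ 5.65%.

Employed = 9.37 + 49.18 + 150.70 = 209.25 million (anyone who worked, including part-time for economic reasons, counts as employed).
Unemployed = 12.53 million.
Labor force = 209.25 + 12.53 = 221.78 million.
Unemployment rate = 12.53 / 221.78 = 5.65%.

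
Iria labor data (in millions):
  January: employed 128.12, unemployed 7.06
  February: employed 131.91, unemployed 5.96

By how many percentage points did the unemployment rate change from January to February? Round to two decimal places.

January: labor force = 128.12 + 7.06 = 135.18; u = 7.06/135.18 = 5.22%.
February: labor force = 131.91 + 5.96 = 137.87; u = 5.96/137.87 = 4.32%.
Change = 4.32% − 5.22% = −0.90 pp.

The unemployment rate changed by −0.90 percentage points.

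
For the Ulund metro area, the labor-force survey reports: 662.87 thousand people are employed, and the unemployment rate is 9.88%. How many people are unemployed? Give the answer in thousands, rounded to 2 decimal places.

Let U be the number unemployed. The labor force is E + U, and U/(E+U) = 0.0988.
So U = 0.0988 × 662.87 / (1 − 0.0988) = 65.4916 / 0.9012 ≈ 72.67 thousand.

About 72.67 thousand are unemployed.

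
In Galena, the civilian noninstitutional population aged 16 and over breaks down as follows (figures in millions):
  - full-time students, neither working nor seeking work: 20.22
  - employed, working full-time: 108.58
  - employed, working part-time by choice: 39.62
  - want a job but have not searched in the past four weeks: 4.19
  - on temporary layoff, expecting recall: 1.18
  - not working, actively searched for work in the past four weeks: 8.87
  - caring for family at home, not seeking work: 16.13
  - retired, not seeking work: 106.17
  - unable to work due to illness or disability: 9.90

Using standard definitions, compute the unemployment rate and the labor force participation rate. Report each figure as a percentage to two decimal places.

Employed = 108.58 + 39.62 = 148.20 million.
Unemployed = 1.18 + 8.87 = 10.05 million (jobless and actively searching, or on temporary layoff).
Labor force = 148.20 + 10.05 = 158.25 million.
Not in labor force = 20.22 + 4.19 + 16.13 + 106.17 + 9.90 = 156.61 million (those not working and not actively searching are outside the labor force — including those who want a job but have given up searching).
Civilian working-age population = 158.25 + 156.61 = 314.86 million.
Unemployment rate = 10.05 / 158.25 = 6.35%.
Labor force participation rate = 158.25 / 314.86 = 50.26%.

Unemployment rate ≈ 6.35%; labor force participation rate ≈ 50.26%.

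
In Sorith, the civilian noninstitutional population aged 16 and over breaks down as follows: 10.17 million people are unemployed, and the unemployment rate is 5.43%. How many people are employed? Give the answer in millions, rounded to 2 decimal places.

About 177.12 million are employed.

Labor force = U / u = 10.17 / 0.0543 ≈ 187.29 million.
Employed = labor force − unemployed = 187.29 − 10.17 = 177.12 million.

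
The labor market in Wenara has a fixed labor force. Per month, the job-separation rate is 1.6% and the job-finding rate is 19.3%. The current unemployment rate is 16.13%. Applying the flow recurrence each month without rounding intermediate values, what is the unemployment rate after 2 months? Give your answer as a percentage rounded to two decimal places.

Unemployment rate after two months ≈ 12.96%.

With a fixed labor force, u_{t+1} = u_t + s·(1−u_t) − f·u_t = u_t·(1−s−f) + s.
Here 1−s−f = 0.791 and s = 0.016.
u_1 = 0.161300 × 0.791 + 0.016 = 0.143588.
u_2 = 0.143588 × 0.791 + 0.016 = 0.129578.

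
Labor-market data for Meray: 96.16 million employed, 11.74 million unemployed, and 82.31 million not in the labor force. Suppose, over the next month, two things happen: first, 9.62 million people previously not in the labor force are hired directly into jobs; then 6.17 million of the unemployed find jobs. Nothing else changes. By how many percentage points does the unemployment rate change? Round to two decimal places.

Initially, labor force = 96.16 + 11.74 = 107.90 million, so u = 11.74/107.90 = 10.88%.
After the first change, employed and labor force both rise by 9.62; unemployed unchanged → E = 105.78, U = 11.74, labor force = 117.52 million.
After the second change, unemployed falls and employed rises by 6.17; labor force unchanged → E = 111.95, U = 5.57, labor force = 117.52 million.
New unemployment rate = 5.57 / 117.52 = 4.74%.
Change = 4.74% − 10.88% = −6.14 percentage points.

The unemployment rate changes by −6.14 percentage points.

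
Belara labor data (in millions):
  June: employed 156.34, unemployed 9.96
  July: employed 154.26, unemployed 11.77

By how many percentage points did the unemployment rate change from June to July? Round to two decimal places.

The unemployment rate changed by +1.10 percentage points.

June: labor force = 156.34 + 9.96 = 166.30; u = 9.96/166.30 = 5.99%.
July: labor force = 154.26 + 11.77 = 166.03; u = 11.77/166.03 = 7.09%.
Change = 7.09% − 5.99% = +1.10 pp.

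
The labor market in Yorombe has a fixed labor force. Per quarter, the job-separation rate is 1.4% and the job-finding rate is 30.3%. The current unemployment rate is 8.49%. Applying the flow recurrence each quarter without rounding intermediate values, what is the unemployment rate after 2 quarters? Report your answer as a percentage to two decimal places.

With a fixed labor force, u_{t+1} = u_t + s·(1−u_t) − f·u_t = u_t·(1−s−f) + s.
Here 1−s−f = 0.683 and s = 0.014.
u_1 = 0.084900 × 0.683 + 0.014 = 0.071987.
u_2 = 0.071987 × 0.683 + 0.014 = 0.063167.

Unemployment rate after two quarters ≈ 6.32%.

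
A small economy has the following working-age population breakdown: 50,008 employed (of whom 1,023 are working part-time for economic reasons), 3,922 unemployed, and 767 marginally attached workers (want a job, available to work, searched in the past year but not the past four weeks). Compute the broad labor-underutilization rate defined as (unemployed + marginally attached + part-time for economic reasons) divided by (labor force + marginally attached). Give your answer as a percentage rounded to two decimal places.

Labor force = 50,008 + 3,922 = 53,930.
Numerator = 3,922 + 767 + 1,023 = 5,712.
Denominator = 53,930 + 767 = 54,697.
Broad rate = 5,712 / 54,697 = 10.44%.

Broad underutilization rate ≈ 10.44%.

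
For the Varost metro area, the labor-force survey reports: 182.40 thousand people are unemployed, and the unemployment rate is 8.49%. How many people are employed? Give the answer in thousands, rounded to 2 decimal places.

Labor force = U / u = 182.40 / 0.0849 ≈ 2,148.41 thousand.
Employed = labor force − unemployed = 2,148.41 − 182.40 = 1,966.01 thousand.

About 1,966.01 thousand are employed.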